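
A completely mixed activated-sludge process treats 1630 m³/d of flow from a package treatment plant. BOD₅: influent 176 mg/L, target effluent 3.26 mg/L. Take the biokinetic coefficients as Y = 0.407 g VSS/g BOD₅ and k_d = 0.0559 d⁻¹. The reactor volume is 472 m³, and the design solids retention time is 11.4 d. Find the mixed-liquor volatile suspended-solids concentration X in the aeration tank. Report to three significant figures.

X ≈ 1690 mg/L

From V·X·(1 + k_d·θ_c) = Y·Q·(S₀ − S)·θ_c: X = 0.407 × 1630 × (176 − 3.26) × 11.4 / [472 × (1 + 0.0559 × 11.4)] = 1691 mg/L.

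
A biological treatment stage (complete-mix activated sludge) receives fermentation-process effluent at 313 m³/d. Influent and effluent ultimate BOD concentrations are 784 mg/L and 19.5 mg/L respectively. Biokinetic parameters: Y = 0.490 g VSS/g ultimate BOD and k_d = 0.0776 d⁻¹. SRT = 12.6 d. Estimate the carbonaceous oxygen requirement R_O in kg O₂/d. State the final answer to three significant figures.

The observed yield is Y_obs = Y/(1 + k_d·θ_c) = 0.490 / (1 + 0.0776 × 12.6) = 0.490 / 1.978 = 0.2478 g VSS per g ultimate BOD removed.
Q·(S₀ − S) = 313 × (784 − 19.5) × 10⁻³ = 239.3 kg/d removed.
Biomass synthesised: P_X = Y_obs × 239.3 = 59.28 kg VSS/d.
R_O = Q·ΔS − 1.42 P_X = 239.3 − 84.18 = 155.1 kg O₂/d.

R_O ≈ 155 kg O₂/d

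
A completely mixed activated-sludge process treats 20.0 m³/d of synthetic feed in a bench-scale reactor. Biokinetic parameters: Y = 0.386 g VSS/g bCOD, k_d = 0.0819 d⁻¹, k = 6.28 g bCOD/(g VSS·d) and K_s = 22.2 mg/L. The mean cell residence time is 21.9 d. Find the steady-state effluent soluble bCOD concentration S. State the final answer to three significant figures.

S ≈ 1.23 mg/L

Effluent substrate depends only on kinetics and SRT: S = K_s(1 + k_d θ_c) / [θ_c(Yk − k_d) − 1] = 22.2 × (1 + 0.0819 × 21.9) / [21.9 × (0.386 × 6.28 − 0.0819) − 1] = 62.02 / 50.29 = 1.233 mg/L.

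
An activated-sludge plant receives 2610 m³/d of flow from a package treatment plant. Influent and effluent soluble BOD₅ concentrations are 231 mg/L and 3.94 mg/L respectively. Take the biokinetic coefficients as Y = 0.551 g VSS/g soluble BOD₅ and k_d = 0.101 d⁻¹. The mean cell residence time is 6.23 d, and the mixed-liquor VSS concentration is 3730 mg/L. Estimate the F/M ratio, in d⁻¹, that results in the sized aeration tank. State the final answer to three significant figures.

F/M ≈ 0.483 d⁻¹

Rearranging the biomass balance for a CMAS with decay, V = Y·Q·ΔS·θ_c / [X·(1+k_d θ_c)] = 0.551 × 2610 × (231 − 3.94) × 6.23 / [3730 × (1 + 0.101 × 6.23)] = 2.03×10^6 / 6077 = 334.8 m³.
F/M = Q·S₀ / (V·X) = 2610 × 231 / (334.8 × 3730) = 0.4829 g soluble BOD₅·(g VSS·d)⁻¹.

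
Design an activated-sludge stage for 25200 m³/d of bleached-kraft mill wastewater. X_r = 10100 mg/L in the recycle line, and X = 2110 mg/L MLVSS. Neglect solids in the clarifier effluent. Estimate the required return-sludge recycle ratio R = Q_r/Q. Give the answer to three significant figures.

Mass balance around the secondary clarifier (neglecting effluent solids): R = X / (X_r − X) = 2110 / (10100 − 2110) = 0.2641.

R ≈ 0.264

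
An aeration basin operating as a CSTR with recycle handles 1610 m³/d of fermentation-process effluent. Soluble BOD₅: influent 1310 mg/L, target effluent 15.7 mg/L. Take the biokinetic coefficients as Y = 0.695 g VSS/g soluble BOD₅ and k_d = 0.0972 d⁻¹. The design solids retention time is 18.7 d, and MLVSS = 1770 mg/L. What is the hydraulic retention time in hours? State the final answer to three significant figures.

Steady-state biomass mass balance: V·X·(1 + k_d·θ_c) = Y·Q·(S₀ − S)·θ_c, so V = 0.695 × 1610 × (1310 − 15.7) × 18.7 / [1770 × (1 + 0.0972 × 18.7)] = 2.71×10^7 / 4987 = 5430 m³.
τ = V/Q = 5430/1610 = 3.373 d, or 80.95 h.

τ ≈ 80.9 h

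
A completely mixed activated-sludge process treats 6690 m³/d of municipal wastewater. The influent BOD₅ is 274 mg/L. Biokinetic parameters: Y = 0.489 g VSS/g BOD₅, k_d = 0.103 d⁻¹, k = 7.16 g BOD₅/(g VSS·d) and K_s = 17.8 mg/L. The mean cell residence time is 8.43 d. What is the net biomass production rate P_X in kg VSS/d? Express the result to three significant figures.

P_X ≈ 478 kg VSS/d

Effluent substrate depends only on kinetics and SRT: S = K_s(1 + k_d θ_c) / [θ_c(Yk − k_d) − 1] = 17.8 × (1 + 0.103 × 8.43) / [8.43 × (0.489 × 7.16 − 0.103) − 1] = 33.26 / 27.65 = 1.203 mg/L.
Observed yield with endogenous decay: Y_obs = Y / (1 + k_d·θ_c) = 0.489 / (1 + 0.103 × 8.43) = 0.489 / 1.868 = 0.2617 g VSS/g BOD₅.
Mass of BOD₅ removed per day: Q(S₀ − S) = 6690 × 272.8 g/m³ = 1825 kg/d.
Net biomass production P_X = Y_obs × Q·(S₀ − S) = 0.2617 × 1825 = 477.7 kg VSS/d.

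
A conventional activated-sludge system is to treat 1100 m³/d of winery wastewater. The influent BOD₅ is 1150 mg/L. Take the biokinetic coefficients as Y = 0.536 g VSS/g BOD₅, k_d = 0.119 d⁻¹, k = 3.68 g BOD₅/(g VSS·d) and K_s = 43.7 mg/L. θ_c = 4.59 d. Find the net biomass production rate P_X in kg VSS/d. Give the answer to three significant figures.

P_X ≈ 435 kg VSS/d

For a completely mixed reactor with recycle the Lawrence–McCarty relation gives S = K_s·(1 + k_d·θ_c) / [θ_c·(Y·k − k_d) − 1] = 43.7 × (1 + 0.119 × 4.59) / [4.59 × (0.536 × 3.68 − 0.119) − 1] = 67.57 / 7.507 = 9.000 mg/L.
The observed yield is Y_obs = Y/(1 + k_d·θ_c) = 0.536 / (1 + 0.119 × 4.59) = 0.536 / 1.546 = 0.3467 g VSS per g BOD₅ removed.
Substrate removed = Q·(S₀ − S) = 1100 m³/d × (1150 − 9.00) g/m³ = 1.26×10^6 g/d = 1255 kg/d.
So the net sludge growth is P_X = 0.3467 × 1255 = 435.1 kg VSS/d.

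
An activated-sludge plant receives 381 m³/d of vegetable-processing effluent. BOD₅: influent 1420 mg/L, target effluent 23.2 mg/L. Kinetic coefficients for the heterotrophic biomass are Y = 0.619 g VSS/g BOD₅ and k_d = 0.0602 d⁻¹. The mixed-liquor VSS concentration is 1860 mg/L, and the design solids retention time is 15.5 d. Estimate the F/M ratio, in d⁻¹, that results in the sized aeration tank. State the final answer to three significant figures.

F/M ≈ 0.205 d⁻¹

Rearranging the biomass balance for a CMAS with decay, V = Y·Q·ΔS·θ_c / [X·(1+k_d θ_c)] = 0.619 × 381 × (1420 − 23.2) × 15.5 / [1860 × (1 + 0.0602 × 15.5)] = 5.11×10^6 / 3596 = 1420 m³.
F/M = applied load / biomass = Q·S₀/(V·X) = 381 × 1420 / (1420 × 1860) = 0.2048 d⁻¹.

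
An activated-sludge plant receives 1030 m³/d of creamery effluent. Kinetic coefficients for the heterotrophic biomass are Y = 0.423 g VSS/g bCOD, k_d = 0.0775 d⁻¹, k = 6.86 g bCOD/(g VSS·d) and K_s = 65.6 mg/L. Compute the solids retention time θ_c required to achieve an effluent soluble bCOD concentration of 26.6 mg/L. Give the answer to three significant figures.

At the target effluent, Y k S/(K_s+S) = 0.423×6.86×26.6/92.20 = 0.8372 d⁻¹.
Then 1/θ_c = μ − k_d = 0.8372 − 0.0775 = 0.7597 d⁻¹, giving θ_c = 1.316 d.

θ_c ≈ 1.32 d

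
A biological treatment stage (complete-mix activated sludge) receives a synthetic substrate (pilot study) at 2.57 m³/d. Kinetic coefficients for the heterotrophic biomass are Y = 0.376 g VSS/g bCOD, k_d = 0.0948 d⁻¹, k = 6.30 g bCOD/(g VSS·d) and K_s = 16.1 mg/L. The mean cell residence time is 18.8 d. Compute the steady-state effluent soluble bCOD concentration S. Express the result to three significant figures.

S ≈ 1.07 mg/L

Effluent substrate depends only on kinetics and SRT: S = K_s(1 + k_d θ_c) / [θ_c(Yk − k_d) − 1] = 16.1 × (1 + 0.0948 × 18.8) / [18.8 × (0.376 × 6.30 − 0.0948) − 1] = 44.79 / 41.75 = 1.073 mg/L.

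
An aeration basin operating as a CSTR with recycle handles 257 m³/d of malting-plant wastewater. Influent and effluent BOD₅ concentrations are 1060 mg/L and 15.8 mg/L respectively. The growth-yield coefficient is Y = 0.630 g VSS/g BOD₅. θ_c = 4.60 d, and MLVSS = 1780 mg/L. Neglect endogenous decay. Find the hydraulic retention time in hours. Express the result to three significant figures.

τ ≈ 40.8 h

V·X = Y·Q·ΔS·θ_c gives V = 0.630 × 257 × (1060 − 15.8) × 4.60 / 1780 = 436.9 m³.
HRT = V/Q = 436.9 m³ / 257 m³·d⁻¹ = 1.700 d × 24 = 40.80 h.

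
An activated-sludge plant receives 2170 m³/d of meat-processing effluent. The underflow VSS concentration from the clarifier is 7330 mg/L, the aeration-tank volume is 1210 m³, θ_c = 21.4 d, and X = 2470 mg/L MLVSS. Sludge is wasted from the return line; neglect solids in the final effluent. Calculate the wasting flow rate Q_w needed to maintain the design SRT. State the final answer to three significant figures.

Q_w ≈ 19.1 m³/d

Q_w = (V·X)/(θ_c X_r) = 1210 × 2470 / (21.4 × 7330) = 19.05 m³/d.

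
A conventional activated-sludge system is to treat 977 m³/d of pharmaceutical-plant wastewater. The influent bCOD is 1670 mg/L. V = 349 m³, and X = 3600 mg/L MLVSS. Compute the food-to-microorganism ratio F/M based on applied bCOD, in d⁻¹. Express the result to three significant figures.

F/M ≈ 1.30 d⁻¹

F/M = Q·S₀ / (V·X) = 977 × 1670 / (349.0 × 3600) = 1.299 g bCOD·(g VSS·d)⁻¹.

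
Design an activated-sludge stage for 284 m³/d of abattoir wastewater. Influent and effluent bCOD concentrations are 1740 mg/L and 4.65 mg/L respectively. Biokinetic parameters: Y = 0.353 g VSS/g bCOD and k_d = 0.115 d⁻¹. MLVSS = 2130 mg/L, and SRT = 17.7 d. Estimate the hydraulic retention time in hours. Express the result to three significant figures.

τ ≈ 40.2 h

Steady-state biomass mass balance: V·X·(1 + k_d·θ_c) = Y·Q·(S₀ − S)·θ_c, so V = 0.353 × 284 × (1740 − 4.65) × 17.7 / [2130 × (1 + 0.115 × 17.7)] = 3.08×10^6 / 6466 = 476.3 m³.
τ = V/Q = 476.3/284 = 1.677 d, or 40.25 h.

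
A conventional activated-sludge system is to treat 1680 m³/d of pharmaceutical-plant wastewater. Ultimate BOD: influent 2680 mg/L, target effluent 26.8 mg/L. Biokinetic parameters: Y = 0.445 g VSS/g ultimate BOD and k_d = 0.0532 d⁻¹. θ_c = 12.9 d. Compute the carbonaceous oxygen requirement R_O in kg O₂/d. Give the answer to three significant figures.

R_O ≈ 2790 kg O₂/d

Correct the yield for decay: Y_obs = Y/(1 + k_d θ_c) = 0.445 / (1 + 0.0532 × 12.9) = 0.445 / 1.686 = 0.2639.
Q·(S₀ − S) = 1680 × (2680 − 26.8) × 10⁻³ = 4457 kg/d removed.
P_X = Y_obs·Q·(S₀ − S) = 0.2639 × 4457 = 1176 kg VSS/d.
R_O = Q·ΔS − 1.42 P_X = 4457 − 1670 = 2787 kg O₂/d.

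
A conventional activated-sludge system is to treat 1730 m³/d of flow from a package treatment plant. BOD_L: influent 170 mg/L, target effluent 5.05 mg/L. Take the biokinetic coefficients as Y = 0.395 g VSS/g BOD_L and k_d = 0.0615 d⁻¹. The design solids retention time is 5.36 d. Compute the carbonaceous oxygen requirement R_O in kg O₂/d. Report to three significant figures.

R_O ≈ 165 kg O₂/d

Correct the yield for decay: Y_obs = Y/(1 + k_d θ_c) = 0.395 / (1 + 0.0615 × 5.36) = 0.395 / 1.330 = 0.2971.
Mass of BOD_L removed per day: Q(S₀ − S) = 1730 × 164.9 g/m³ = 285.4 kg/d.
Net sludge production P_X = 0.2971 × 285.4 = 84.77 kg VSS/d.
R_O = Q·(S₀ − S) − 1.42·P_X = 285.4 − 1.42 × 84.77 = 165.0 kg O₂/d.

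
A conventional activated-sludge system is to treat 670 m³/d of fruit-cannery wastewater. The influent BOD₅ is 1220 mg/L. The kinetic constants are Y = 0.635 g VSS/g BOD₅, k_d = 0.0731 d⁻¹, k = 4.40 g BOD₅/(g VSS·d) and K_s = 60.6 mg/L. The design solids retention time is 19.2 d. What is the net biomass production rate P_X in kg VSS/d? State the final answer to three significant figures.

Effluent substrate depends only on kinetics and SRT: S = K_s(1 + k_d θ_c) / [θ_c(Yk − k_d) − 1] = 60.6 × (1 + 0.0731 × 19.2) / [19.2 × (0.635 × 4.40 − 0.0731) − 1] = 145.7 / 51.24 = 2.842 mg/L.
Y_obs = Y / (1 + k_d θ_c) = 0.635 / (1 + 0.0731 × 19.2) = 0.635 / 2.404 = 0.2642.
Substrate removed = Q·(S₀ − S) = 670 m³/d × (1220 − 2.84) g/m³ = 8.15×10^5 g/d = 815.5 kg/d.
Net biomass production P_X = Y_obs × Q·(S₀ − S) = 0.2642 × 815.5 = 215.5 kg VSS/d.

P_X ≈ 215 kg VSS/d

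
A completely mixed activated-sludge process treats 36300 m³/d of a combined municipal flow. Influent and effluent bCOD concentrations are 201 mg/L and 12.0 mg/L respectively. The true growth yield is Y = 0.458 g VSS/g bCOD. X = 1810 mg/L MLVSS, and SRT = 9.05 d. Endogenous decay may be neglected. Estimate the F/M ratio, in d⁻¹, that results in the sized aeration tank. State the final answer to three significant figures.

F/M ≈ 0.257 d⁻¹

Biomass mass balance (decay neglected): V·X = Y·Q·(S₀ − S)·θ_c, so V = 0.458 × 36300 × (201 − 12.0) × 9.05 / 1810 = 15711 m³.
F/M = applied load / biomass = Q·S₀/(V·X) = 36300 × 201 / (15711 × 1810) = 0.2566 d⁻¹.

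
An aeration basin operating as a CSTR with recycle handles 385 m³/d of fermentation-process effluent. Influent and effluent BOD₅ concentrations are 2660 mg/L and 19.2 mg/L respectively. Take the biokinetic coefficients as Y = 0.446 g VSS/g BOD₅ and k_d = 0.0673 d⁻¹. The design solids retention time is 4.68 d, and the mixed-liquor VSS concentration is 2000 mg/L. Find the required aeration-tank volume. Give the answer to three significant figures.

Rearranging the biomass balance for a CMAS with decay, V = Y·Q·ΔS·θ_c / [X·(1+k_d θ_c)] = 0.446 × 385 × (2660 − 19.2) × 4.68 / [2000 × (1 + 0.0673 × 4.68)] = 2.12×10^6 / 2630 = 806.9 m³.

V ≈ 807 m³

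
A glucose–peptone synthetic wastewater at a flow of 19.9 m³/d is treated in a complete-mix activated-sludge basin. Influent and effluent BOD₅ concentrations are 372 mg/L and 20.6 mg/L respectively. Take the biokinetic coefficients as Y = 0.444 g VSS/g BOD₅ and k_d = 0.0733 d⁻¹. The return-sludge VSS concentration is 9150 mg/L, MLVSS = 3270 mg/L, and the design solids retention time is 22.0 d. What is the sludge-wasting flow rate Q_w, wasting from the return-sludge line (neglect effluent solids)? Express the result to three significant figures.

Q_w ≈ 0.130 m³/d

Steady-state biomass mass balance: V·X·(1 + k_d·θ_c) = Y·Q·(S₀ − S)·θ_c, so V = 0.444 × 19.9 × (372 − 20.6) × 22.0 / [3270 × (1 + 0.0733 × 22.0)] = 6.83×10^4 / 8543 = 7.995 m³.
Q_w = (V·X)/(θ_c X_r) = 7.995 × 3270 / (22.0 × 9150) = 0.1299 m³/d.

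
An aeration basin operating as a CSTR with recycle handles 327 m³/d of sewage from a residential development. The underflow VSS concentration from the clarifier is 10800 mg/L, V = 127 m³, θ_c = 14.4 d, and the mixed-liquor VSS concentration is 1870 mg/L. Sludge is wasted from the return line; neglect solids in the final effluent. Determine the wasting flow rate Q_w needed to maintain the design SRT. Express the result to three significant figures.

Q_w ≈ 1.53 m³/d

Wasting from the return line (neglecting effluent solids): Q_w = V·X / (θ_c·X_r) = 127.0 × 1870 / (14.4 × 10800) = 1.527 m³/d.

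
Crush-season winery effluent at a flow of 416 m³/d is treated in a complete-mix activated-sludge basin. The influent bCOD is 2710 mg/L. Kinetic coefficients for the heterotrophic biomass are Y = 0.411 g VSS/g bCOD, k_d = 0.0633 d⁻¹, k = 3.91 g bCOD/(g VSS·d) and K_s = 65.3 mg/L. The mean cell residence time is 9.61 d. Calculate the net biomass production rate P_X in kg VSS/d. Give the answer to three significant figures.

From the Monod/SRT balance for a CMAS, S = K_s·(1+k_d θ_c)/[θ_c·(Y k − k_d) − 1] = 65.3 × (1 + 0.0633 × 9.61) / [9.61 × (0.411 × 3.91 − 0.0633) − 1] = 105.0 / 13.84 = 7.591 mg/L.
The observed yield is Y_obs = Y/(1 + k_d·θ_c) = 0.411 / (1 + 0.0633 × 9.61) = 0.411 / 1.608 = 0.2555 g VSS per g bCOD removed.
Q·(S₀ − S) = 416 × (2710 − 7.59) × 10⁻³ = 1124 kg/d removed.
P_X = Y_obs · Q(S₀ − S) = 0.2555 × 1124 = 287.3 kg VSS/d.

P_X ≈ 287 kg VSS/d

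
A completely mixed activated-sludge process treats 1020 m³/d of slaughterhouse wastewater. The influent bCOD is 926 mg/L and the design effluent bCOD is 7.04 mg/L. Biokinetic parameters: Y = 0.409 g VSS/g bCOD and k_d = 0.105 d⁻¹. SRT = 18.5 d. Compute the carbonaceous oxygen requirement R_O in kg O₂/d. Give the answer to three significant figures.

Correct the yield for decay: Y_obs = Y/(1 + k_d θ_c) = 0.409 / (1 + 0.105 × 18.5) = 0.409 / 2.942 = 0.1390.
Mass of bCOD removed per day: Q(S₀ − S) = 1020 × 919.0 g/m³ = 937.3 kg/d.
Biomass synthesised: P_X = Y_obs × 937.3 = 130.3 kg VSS/d.
Carbonaceous O₂ demand = substrate oxidised − cell-mass equivalent = 937.3 − 1.42 × 130.3 = 752.3 kg O₂/d.

R_O ≈ 752 kg O₂/d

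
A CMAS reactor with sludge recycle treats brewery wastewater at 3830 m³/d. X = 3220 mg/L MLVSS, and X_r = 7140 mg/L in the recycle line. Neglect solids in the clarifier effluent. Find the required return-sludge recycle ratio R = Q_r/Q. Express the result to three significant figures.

R ≈ 0.821

Solids balance on the clarifier gives (1+R)X = R·X_r, so R = X/(X_r − X) = 3220 / (7140 − 3220) = 0.8214.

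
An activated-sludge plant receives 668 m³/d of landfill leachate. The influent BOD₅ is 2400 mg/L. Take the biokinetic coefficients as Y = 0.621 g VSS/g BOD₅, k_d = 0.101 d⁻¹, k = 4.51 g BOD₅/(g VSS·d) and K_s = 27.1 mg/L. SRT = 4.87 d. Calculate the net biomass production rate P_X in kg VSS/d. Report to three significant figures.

Effluent substrate depends only on kinetics and SRT: S = K_s(1 + k_d θ_c) / [θ_c(Yk − k_d) − 1] = 27.1 × (1 + 0.101 × 4.87) / [4.87 × (0.621 × 4.51 − 0.101) − 1] = 40.43 / 12.15 = 3.328 mg/L.
Observed yield with endogenous decay: Y_obs = Y / (1 + k_d·θ_c) = 0.621 / (1 + 0.101 × 4.87) = 0.621 / 1.492 = 0.4163 g VSS/g BOD₅.
Substrate removed = Q·(S₀ − S) = 668 m³/d × (2400 − 3.33) g/m³ = 1.6×10^6 g/d = 1601 kg/d.
So the net sludge growth is P_X = 0.4163 × 1601 = 666.4 kg VSS/d.

P_X ≈ 666 kg VSS/d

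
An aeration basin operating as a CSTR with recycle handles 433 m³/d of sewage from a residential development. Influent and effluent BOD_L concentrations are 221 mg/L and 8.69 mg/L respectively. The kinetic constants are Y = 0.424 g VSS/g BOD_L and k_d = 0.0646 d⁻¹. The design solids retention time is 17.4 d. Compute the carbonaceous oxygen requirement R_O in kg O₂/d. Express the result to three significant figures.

Y_obs = Y / (1 + k_d θ_c) = 0.424 / (1 + 0.0646 × 17.4) = 0.424 / 2.124 = 0.1996.
Q·(S₀ − S) = 433 × (221 − 8.69) × 10⁻³ = 91.93 kg/d removed.
Net sludge production P_X = 0.1996 × 91.93 = 18.35 kg VSS/d.
Carbonaceous O₂ demand = substrate oxidised − cell-mass equivalent = 91.93 − 1.42 × 18.35 = 65.87 kg O₂/d.

R_O ≈ 65.9 kg O₂/d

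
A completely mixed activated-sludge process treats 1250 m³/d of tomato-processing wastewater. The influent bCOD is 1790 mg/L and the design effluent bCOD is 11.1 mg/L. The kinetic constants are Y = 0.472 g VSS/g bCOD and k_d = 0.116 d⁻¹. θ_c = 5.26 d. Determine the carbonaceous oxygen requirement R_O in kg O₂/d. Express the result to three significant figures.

R_O ≈ 1300 kg O₂/d

Observed yield with endogenous decay: Y_obs = Y / (1 + k_d·θ_c) = 0.472 / (1 + 0.116 × 5.26) = 0.472 / 1.610 = 0.2931 g VSS/g bCOD.
Mass of bCOD removed per day: Q(S₀ − S) = 1250 × 1779 g/m³ = 2224 kg/d.
Net sludge production P_X = 0.2931 × 2224 = 651.8 kg VSS/d.
Carbonaceous O₂ demand = substrate oxidised − cell-mass equivalent = 2224 − 1.42 × 651.8 = 1298 kg O₂/d.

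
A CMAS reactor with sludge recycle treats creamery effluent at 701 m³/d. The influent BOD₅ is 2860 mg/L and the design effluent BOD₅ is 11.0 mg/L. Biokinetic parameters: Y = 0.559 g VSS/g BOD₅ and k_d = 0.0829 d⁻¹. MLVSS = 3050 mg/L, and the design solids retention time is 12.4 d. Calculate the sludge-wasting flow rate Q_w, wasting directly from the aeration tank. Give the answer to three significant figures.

Q_w ≈ 180 m³/d

Rearranging the biomass balance for a CMAS with decay, V = Y·Q·ΔS·θ_c / [X·(1+k_d θ_c)] = 0.559 × 701 × (2860 − 11.0) × 12.4 / [3050 × (1 + 0.0829 × 12.4)] = 1.38×10^7 / 6185 = 2238 m³.
For wasting at MLVSS concentration, Q_w = V/θ_c = 2238/12.4 = 180.5 m³/d.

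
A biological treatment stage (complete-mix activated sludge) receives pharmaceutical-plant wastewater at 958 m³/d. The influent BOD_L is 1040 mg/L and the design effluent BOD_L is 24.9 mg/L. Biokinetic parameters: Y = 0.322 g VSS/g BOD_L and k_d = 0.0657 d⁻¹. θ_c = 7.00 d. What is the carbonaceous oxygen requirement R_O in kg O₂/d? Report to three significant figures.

The observed yield is Y_obs = Y/(1 + k_d·θ_c) = 0.322 / (1 + 0.0657 × 7.00) = 0.322 / 1.460 = 0.2206 g VSS per g BOD_L removed.
Substrate removed = Q·(S₀ − S) = 958 m³/d × (1040 − 24.9) g/m³ = 9.72×10^5 g/d = 972.5 kg/d.
Net sludge production P_X = 0.2206 × 972.5 = 214.5 kg VSS/d.
R_O = Q·(S₀ − S) − 1.42·P_X = 972.5 − 1.42 × 214.5 = 667.9 kg O₂/d.

R_O ≈ 668 kg O₂/d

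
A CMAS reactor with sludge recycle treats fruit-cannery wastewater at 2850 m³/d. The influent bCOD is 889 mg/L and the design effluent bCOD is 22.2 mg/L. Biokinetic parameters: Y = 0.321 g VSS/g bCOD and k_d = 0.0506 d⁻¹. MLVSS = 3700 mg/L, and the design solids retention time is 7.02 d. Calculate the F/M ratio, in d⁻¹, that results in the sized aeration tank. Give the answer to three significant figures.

F/M ≈ 0.617 d⁻¹

Steady-state biomass mass balance: V·X·(1 + k_d·θ_c) = Y·Q·(S₀ − S)·θ_c, so V = 0.321 × 2850 × (889 − 22.2) × 7.02 / [3700 × (1 + 0.0506 × 7.02)] = 5.57×10^6 / 5014 = 1110 m³.
F/M = Q·S₀ / (V·X) = 2850 × 889 / (1110 × 3700) = 0.6168 g bCOD·(g VSS·d)⁻¹.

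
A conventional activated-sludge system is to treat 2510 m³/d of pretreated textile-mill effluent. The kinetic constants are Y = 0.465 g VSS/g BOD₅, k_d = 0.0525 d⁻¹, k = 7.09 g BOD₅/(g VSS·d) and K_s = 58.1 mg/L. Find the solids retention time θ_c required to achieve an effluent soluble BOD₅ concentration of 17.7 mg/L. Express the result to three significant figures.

θ_c ≈ 1.39 d

From 1/θ_c = Y·k·S/(K_s + S) − k_d: Y·k·S/(K_s+S) = 0.465 × 7.09 × 17.7 / (58.1 + 17.7) = 0.7698 d⁻¹.
θ_c = 1/(μ − k_d) = 1/(0.7698 − 0.0525) = 1/0.7173 = 1.394 d.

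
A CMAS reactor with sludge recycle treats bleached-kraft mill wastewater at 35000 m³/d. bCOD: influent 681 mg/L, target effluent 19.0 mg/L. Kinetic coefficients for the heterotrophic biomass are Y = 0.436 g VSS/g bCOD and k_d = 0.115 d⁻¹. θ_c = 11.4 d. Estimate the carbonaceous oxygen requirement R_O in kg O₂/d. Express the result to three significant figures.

Correct the yield for decay: Y_obs = Y/(1 + k_d θ_c) = 0.436 / (1 + 0.115 × 11.4) = 0.436 / 2.311 = 0.1887.
Q·(S₀ − S) = 35000 × (681 − 19.0) × 10⁻³ = 23170 kg/d removed.
P_X = Y_obs·Q·(S₀ − S) = 0.1887 × 23170 = 4371 kg VSS/d.
R_O = Q·(S₀ − S) − 1.42·P_X = 23170 − 1.42 × 4371 = 16963 kg O₂/d.

R_O ≈ 17000 kg O₂/d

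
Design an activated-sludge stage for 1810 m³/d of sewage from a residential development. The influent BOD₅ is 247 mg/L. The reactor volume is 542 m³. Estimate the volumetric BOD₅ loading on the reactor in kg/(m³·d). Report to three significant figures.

L_v ≈ 0.825 kg BOD₅/(m³·d)

L_v = Q S₀ / V = 1810 × 247 × 10⁻³ / 542.0 = 0.8249 kg/(m³·d).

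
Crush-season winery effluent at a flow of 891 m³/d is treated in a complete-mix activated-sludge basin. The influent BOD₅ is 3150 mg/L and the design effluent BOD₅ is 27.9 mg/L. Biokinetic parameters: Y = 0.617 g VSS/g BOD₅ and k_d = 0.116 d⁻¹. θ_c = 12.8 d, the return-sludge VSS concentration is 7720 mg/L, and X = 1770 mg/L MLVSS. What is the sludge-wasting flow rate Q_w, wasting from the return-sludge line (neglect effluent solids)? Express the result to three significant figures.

Steady-state biomass mass balance: V·X·(1 + k_d·θ_c) = Y·Q·(S₀ − S)·θ_c, so V = 0.617 × 891 × (3150 − 27.9) × 12.8 / [1770 × (1 + 0.116 × 12.8)] = 2.2×10^7 / 4398 = 4995 m³.
θ_c = V·X/(Q_w·X_r) when wasting from the recycle, so Q_w = V·X/(θ_c·X_r) = 4995 × 1770 / (12.8 × 7720) = 89.47 m³/d.

Q_w ≈ 89.5 m³/d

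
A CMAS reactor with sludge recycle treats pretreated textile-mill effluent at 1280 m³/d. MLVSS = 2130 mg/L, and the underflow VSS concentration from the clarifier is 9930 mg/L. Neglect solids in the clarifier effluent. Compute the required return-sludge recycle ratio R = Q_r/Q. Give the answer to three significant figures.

Mass balance around the secondary clarifier (neglecting effluent solids): R = X / (X_r − X) = 2130 / (9930 − 2130) = 0.2731.

R ≈ 0.273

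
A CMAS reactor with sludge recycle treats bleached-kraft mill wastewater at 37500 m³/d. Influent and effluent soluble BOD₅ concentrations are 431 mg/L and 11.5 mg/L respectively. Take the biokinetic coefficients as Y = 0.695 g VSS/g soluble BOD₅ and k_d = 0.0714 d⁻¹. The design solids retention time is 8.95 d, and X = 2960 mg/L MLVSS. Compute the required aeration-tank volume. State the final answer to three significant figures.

Rearranging the biomass balance for a CMAS with decay, V = Y·Q·ΔS·θ_c / [X·(1+k_d θ_c)] = 0.695 × 37500 × (431 − 11.5) × 8.95 / [2960 × (1 + 0.0714 × 8.95)] = 9.79×10^7 / 4852 = 20169 m³.

V ≈ 20200 m³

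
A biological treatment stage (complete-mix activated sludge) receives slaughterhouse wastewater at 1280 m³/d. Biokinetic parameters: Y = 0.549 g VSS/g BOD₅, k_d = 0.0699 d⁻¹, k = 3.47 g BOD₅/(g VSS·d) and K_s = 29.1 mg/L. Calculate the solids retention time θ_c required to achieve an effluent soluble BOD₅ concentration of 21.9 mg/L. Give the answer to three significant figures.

At the target effluent, Y k S/(K_s+S) = 0.549×3.47×21.9/51.00 = 0.8180 d⁻¹.
Then 1/θ_c = μ − k_d = 0.8180 − 0.0699 = 0.7481 d⁻¹, giving θ_c = 1.337 d.

θ_c ≈ 1.34 d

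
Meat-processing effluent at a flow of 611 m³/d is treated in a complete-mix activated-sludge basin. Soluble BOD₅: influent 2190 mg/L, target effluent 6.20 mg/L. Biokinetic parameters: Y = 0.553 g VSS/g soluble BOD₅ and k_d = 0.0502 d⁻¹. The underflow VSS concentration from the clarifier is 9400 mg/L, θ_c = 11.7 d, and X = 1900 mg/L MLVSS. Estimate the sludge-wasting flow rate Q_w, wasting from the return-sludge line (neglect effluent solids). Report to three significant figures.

Q_w ≈ 49.5 m³/d

From the SRT design equation V = Y Q (S₀−S) θ_c / [X (1 + k_d θ_c)] = 0.553 × 611 × (2190 − 6.20) × 11.7 / [1900 × (1 + 0.0502 × 11.7)] = 8.63×10^6 / 3016 = 2862 m³.
θ_c = V·X/(Q_w·X_r) when wasting from the recycle, so Q_w = V·X/(θ_c·X_r) = 2862 × 1900 / (11.7 × 9400) = 49.45 m³/d.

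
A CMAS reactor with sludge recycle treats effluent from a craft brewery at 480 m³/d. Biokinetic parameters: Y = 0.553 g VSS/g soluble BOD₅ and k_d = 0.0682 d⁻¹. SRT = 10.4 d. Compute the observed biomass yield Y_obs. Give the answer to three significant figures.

Y_obs ≈ 0.324 g VSS/g soluble BOD₅

Correct the yield for decay: Y_obs = Y/(1 + k_d θ_c) = 0.553 / (1 + 0.0682 × 10.4) = 0.553 / 1.709 = 0.3235.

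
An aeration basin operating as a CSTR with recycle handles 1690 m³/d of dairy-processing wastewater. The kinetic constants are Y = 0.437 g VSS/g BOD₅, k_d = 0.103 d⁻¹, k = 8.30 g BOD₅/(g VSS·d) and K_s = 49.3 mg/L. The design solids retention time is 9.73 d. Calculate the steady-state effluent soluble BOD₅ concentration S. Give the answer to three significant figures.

For a completely mixed reactor with recycle the Lawrence–McCarty relation gives S = K_s·(1 + k_d·θ_c) / [θ_c·(Y·k − k_d) − 1] = 49.3 × (1 + 0.103 × 9.73) / [9.73 × (0.437 × 8.30 − 0.103) − 1] = 98.71 / 33.29 = 2.965 mg/L.

S ≈ 2.97 mg/L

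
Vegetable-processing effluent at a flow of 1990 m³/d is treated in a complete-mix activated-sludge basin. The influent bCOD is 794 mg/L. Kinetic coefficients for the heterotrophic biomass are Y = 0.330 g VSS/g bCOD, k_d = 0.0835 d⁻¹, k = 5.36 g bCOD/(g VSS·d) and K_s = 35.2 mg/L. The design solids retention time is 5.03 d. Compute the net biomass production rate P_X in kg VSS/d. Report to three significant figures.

P_X ≈ 364 kg VSS/d

Effluent substrate depends only on kinetics and SRT: S = K_s(1 + k_d θ_c) / [θ_c(Yk − k_d) − 1] = 35.2 × (1 + 0.0835 × 5.03) / [5.03 × (0.330 × 5.36 − 0.0835) − 1] = 49.98 / 7.477 = 6.685 mg/L.
The observed yield is Y_obs = Y/(1 + k_d·θ_c) = 0.330 / (1 + 0.0835 × 5.03) = 0.330 / 1.420 = 0.2324 g VSS per g bCOD removed.
Substrate removed = Q·(S₀ − S) = 1990 m³/d × (794 − 6.69) g/m³ = 1.57×10^6 g/d = 1567 kg/d.
Net biomass production P_X = Y_obs × Q·(S₀ − S) = 0.2324 × 1567 = 364.1 kg VSS/d.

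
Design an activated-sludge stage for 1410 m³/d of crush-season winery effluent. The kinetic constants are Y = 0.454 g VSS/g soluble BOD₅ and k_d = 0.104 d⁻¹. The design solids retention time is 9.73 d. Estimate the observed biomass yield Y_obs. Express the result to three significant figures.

Correct the yield for decay: Y_obs = Y/(1 + k_d θ_c) = 0.454 / (1 + 0.104 × 9.73) = 0.454 / 2.012 = 0.2257.

Y_obs ≈ 0.226 g VSS/g soluble BOD₅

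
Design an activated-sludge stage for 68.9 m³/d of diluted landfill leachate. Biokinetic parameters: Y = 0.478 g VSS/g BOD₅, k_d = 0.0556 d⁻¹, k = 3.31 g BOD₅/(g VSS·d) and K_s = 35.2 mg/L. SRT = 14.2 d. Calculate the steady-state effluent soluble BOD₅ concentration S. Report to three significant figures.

S ≈ 3.05 mg/L

For a completely mixed reactor with recycle the Lawrence–McCarty relation gives S = K_s·(1 + k_d·θ_c) / [θ_c·(Y·k − k_d) − 1] = 35.2 × (1 + 0.0556 × 14.2) / [14.2 × (0.478 × 3.31 − 0.0556) − 1] = 62.99 / 20.68 = 3.046 mg/L.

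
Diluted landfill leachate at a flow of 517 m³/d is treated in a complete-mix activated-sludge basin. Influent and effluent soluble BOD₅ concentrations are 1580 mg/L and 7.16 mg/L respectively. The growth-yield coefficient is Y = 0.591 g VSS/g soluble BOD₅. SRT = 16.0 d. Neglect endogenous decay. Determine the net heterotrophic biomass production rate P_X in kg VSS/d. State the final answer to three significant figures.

P_X ≈ 481 kg VSS/d

With endogenous decay neglected, the observed yield equals the true yield: Y_obs = Y = 0.591 g VSS/g soluble BOD₅.
Substrate removed = Q·(S₀ − S) = 517 m³/d × (1580 − 7.16) g/m³ = 8.13×10^5 g/d = 813.2 kg/d.
Net biomass production P_X = Y_obs × Q·(S₀ − S) = 0.5910 × 813.2 = 480.6 kg VSS/d.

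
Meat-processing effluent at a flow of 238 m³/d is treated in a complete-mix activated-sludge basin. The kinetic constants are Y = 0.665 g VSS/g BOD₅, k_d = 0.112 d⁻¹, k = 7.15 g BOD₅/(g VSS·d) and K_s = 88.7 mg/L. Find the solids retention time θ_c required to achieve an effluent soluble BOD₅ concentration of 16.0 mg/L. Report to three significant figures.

θ_c ≈ 1.63 d

Specific growth rate at S = 16.0 mg/L: μ = YkS/(K_s+S) = 0.665·7.15·16.0/(88.7+16.0) = 0.7266 d⁻¹.
Then 1/θ_c = μ − k_d = 0.7266 − 0.112 = 0.6146 d⁻¹, giving θ_c = 1.627 d.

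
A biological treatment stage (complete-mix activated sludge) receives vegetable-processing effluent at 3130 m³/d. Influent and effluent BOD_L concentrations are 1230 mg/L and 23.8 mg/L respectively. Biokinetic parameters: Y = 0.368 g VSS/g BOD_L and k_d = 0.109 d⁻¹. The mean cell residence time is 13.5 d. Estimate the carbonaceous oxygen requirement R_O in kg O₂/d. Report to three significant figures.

R_O ≈ 2980 kg O₂/d

Correct the yield for decay: Y_obs = Y/(1 + k_d θ_c) = 0.368 / (1 + 0.109 × 13.5) = 0.368 / 2.471 = 0.1489.
ΔS = 1230 − 23.8 = 1206 mg/L, so the substrate removal rate is 3130 × 1206/1000 = 3775 kg BOD_L/d.
P_X = Y_obs·Q·(S₀ − S) = 0.1489 × 3775 = 562.1 kg VSS/d.
R_O = Q·(S₀ − S) − 1.42·P_X = 3775 − 1.42 × 562.1 = 2977 kg O₂/d.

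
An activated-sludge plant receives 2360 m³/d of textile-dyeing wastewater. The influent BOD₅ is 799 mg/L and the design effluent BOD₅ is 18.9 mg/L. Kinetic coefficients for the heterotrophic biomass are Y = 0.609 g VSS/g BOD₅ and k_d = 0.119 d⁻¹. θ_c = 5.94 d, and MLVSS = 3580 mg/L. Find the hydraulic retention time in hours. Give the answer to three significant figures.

τ ≈ 11.1 h

Rearranging the biomass balance for a CMAS with decay, V = Y·Q·ΔS·θ_c / [X·(1+k_d θ_c)] = 0.609 × 2360 × (799 − 18.9) × 5.94 / [3580 × (1 + 0.119 × 5.94)] = 6.66×10^6 / 6111 = 1090 m³.
τ = V/Q = 1090/2360 = 0.4618 d, or 11.08 h.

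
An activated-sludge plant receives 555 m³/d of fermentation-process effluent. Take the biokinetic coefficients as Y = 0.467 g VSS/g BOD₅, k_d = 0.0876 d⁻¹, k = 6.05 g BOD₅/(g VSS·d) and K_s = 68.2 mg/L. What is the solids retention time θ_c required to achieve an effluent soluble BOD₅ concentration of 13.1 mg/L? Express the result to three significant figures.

θ_c ≈ 2.72 d

From 1/θ_c = Y·k·S/(K_s + S) − k_d: Y·k·S/(K_s+S) = 0.467 × 6.05 × 13.1 / (68.2 + 13.1) = 0.4553 d⁻¹.
Then 1/θ_c = μ − k_d = 0.4553 − 0.0876 = 0.3677 d⁻¹, giving θ_c = 2.720 d.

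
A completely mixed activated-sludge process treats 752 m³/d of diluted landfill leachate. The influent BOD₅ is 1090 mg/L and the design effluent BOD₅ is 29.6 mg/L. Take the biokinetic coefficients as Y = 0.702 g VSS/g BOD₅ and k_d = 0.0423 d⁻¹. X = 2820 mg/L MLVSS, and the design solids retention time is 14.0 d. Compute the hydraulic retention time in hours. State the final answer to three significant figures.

τ ≈ 55.7 h

Rearranging the biomass balance for a CMAS with decay, V = Y·Q·ΔS·θ_c / [X·(1+k_d θ_c)] = 0.702 × 752 × (1090 − 29.6) × 14.0 / [2820 × (1 + 0.0423 × 14.0)] = 7.84×10^6 / 4490 = 1745 m³.
Hydraulic retention time τ = V/Q = 1745 / 752 = 2.321 d = 55.71 h.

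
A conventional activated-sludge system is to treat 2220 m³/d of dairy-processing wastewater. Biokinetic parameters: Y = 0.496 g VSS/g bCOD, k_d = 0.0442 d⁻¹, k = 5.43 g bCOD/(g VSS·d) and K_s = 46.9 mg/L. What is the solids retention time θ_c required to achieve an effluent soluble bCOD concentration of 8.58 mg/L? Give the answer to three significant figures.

θ_c ≈ 2.69 d

From 1/θ_c = Y·k·S/(K_s + S) − k_d: Y·k·S/(K_s+S) = 0.496 × 5.43 × 8.58 / (46.9 + 8.58) = 0.4165 d⁻¹.
Then 1/θ_c = μ − k_d = 0.4165 − 0.0442 = 0.3723 d⁻¹, giving θ_c = 2.686 d.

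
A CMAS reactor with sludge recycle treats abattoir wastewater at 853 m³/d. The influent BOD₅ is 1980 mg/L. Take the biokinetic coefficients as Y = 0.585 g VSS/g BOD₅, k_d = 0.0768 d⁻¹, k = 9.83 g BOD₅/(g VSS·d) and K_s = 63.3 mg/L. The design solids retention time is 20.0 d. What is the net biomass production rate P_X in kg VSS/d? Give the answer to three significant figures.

P_X ≈ 389 kg VSS/d

From the Monod/SRT balance for a CMAS, S = K_s·(1+k_d θ_c)/[θ_c·(Y k − k_d) − 1] = 63.3 × (1 + 0.0768 × 20.0) / [20.0 × (0.585 × 9.83 − 0.0768) − 1] = 160.5 / 112.5 = 1.427 mg/L.
Y_obs = Y / (1 + k_d θ_c) = 0.585 / (1 + 0.0768 × 20.0) = 0.585 / 2.536 = 0.2307.
Mass of BOD₅ removed per day: Q(S₀ − S) = 853 × 1979 g/m³ = 1688 kg/d.
P_X = Y_obs · Q(S₀ − S) = 0.2307 × 1688 = 389.3 kg VSS/d.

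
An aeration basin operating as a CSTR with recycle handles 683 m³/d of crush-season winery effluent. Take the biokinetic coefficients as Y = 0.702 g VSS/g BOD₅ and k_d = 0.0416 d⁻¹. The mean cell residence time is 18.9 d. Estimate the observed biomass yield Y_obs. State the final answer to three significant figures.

Y_obs = Y / (1 + k_d θ_c) = 0.702 / (1 + 0.0416 × 18.9) = 0.702 / 1.786 = 0.3930.

Y_obs ≈ 0.393 g VSS/g BOD₅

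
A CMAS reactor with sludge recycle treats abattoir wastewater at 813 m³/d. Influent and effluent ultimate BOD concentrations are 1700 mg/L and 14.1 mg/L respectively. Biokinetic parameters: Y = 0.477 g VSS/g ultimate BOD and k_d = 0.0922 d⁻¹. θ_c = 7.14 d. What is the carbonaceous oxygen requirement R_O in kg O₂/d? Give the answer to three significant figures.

R_O ≈ 811 kg O₂/d

Correct the yield for decay: Y_obs = Y/(1 + k_d θ_c) = 0.477 / (1 + 0.0922 × 7.14) = 0.477 / 1.658 = 0.2876.
Q·(S₀ − S) = 813 × (1700 − 14.1) × 10⁻³ = 1371 kg/d removed.
P_X = Y_obs·Q·(S₀ − S) = 0.2876 × 1371 = 394.3 kg VSS/d.
R_O = Q·(S₀ − S) − 1.42·P_X = 1371 − 1.42 × 394.3 = 810.8 kg O₂/d.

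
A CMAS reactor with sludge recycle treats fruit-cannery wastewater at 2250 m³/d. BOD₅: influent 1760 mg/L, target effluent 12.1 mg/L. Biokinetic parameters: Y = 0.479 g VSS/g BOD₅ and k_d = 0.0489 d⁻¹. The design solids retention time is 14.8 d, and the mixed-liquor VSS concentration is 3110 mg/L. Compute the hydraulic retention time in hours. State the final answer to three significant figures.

Steady-state biomass mass balance: V·X·(1 + k_d·θ_c) = Y·Q·(S₀ − S)·θ_c, so V = 0.479 × 2250 × (1760 − 12.1) × 14.8 / [3110 × (1 + 0.0489 × 14.8)] = 2.79×10^7 / 5361 = 5201 m³.
HRT = V/Q = 5201 m³ / 2250 m³·d⁻¹ = 2.311 d × 24 = 55.48 h.

τ ≈ 55.5 h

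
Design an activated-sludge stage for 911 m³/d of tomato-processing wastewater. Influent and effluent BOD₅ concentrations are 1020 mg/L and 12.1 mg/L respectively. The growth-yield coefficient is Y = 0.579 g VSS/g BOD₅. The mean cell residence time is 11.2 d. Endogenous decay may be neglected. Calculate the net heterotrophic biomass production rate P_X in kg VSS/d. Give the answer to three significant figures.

P_X ≈ 532 kg VSS/d

No decay correction is needed, so Y_obs = Y = 0.579.
ΔS = 1020 − 12.1 = 1008 mg/L, so the substrate removal rate is 911 × 1008/1000 = 918.2 kg BOD₅/d.
So the net sludge growth is P_X = 0.5790 × 918.2 = 531.6 kg VSS/d.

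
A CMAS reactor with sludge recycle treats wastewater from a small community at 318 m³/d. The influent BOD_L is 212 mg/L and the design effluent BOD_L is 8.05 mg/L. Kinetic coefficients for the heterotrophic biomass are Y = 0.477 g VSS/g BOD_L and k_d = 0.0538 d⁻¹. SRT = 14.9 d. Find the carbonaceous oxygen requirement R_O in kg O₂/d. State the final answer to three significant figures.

Observed yield with endogenous decay: Y_obs = Y / (1 + k_d·θ_c) = 0.477 / (1 + 0.0538 × 14.9) = 0.477 / 1.802 = 0.2648 g VSS/g BOD_L.
Q·(S₀ − S) = 318 × (212 − 8.05) × 10⁻³ = 64.86 kg/d removed.
Biomass synthesised: P_X = Y_obs × 64.86 = 17.17 kg VSS/d.
R_O = Q·ΔS − 1.42 P_X = 64.86 − 24.38 = 40.47 kg O₂/d.

R_O ≈ 40.5 kg O₂/d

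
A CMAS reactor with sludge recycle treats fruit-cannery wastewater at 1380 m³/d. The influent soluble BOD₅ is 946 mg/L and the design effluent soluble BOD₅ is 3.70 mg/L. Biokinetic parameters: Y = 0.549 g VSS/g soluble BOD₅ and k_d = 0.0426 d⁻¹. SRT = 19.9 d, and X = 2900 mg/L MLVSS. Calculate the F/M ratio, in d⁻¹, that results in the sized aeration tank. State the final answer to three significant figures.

Rearranging the biomass balance for a CMAS with decay, V = Y·Q·ΔS·θ_c / [X·(1+k_d θ_c)] = 0.549 × 1380 × (946 − 3.70) × 19.9 / [2900 × (1 + 0.0426 × 19.9)] = 1.42×10^7 / 5358 = 2651 m³.
Food-to-microorganism ratio F/M = Q S₀ / (V X) = 1380 × 946 / (2651 × 2900) = 0.1698 d⁻¹.

F/M ≈ 0.170 d⁻¹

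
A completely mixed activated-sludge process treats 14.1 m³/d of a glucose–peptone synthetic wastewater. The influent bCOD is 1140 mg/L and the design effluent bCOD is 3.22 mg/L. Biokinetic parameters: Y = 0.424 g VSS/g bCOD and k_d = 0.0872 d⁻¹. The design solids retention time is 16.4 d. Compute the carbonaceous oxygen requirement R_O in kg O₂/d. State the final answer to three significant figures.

R_O ≈ 12.1 kg O₂/d

Y_obs = Y / (1 + k_d θ_c) = 0.424 / (1 + 0.0872 × 16.4) = 0.424 / 2.430 = 0.1745.
ΔS = 1140 − 3.22 = 1137 mg/L, so the substrate removal rate is 14.1 × 1137/1000 = 16.03 kg bCOD/d.
Biomass synthesised: P_X = Y_obs × 16.03 = 2.797 kg VSS/d.
R_O = Q·(S₀ − S) − 1.42·P_X = 16.03 − 1.42 × 2.797 = 12.06 kg O₂/d.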